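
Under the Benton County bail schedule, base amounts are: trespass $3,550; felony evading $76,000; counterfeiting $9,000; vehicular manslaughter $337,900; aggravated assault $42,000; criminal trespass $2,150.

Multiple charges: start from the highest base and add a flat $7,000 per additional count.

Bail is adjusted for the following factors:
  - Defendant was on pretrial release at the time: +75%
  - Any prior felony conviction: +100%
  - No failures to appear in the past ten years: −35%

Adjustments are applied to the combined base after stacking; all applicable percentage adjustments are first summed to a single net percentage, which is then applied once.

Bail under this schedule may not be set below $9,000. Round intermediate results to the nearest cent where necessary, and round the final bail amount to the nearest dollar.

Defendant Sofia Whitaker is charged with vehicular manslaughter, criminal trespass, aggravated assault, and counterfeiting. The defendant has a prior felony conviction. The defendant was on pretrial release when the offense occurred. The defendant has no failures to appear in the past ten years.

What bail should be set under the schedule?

Base amounts from the schedule: vehicular manslaughter $337,900; criminal trespass $2,150; aggravated assault $42,000; counterfeiting $9,000.
Stacking rule: highest base plus $7,000 per additional charge. Highest is vehicular manslaughter at $337,900; 3 additional charges → +$21,000. Combined base = $358,900.
Net percentage adjustment: +75% +100% −35% = +140%. $358,900 × 2.4 = $861,360.
$861,360 is at or above the $9,000 minimum.

$861,360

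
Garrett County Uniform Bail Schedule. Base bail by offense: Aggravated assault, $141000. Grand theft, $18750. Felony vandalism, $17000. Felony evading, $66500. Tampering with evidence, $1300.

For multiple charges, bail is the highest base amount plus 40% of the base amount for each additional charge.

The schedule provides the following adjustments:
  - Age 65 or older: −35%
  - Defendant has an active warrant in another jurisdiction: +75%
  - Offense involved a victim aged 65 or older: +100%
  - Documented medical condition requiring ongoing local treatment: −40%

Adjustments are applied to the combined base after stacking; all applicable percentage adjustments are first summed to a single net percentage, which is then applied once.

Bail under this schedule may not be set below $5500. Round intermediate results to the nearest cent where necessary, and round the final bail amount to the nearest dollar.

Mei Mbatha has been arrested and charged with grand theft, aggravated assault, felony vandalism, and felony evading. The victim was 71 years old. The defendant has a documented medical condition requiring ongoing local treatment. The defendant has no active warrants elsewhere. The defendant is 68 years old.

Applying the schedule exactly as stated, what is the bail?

Base amounts from the schedule: grand theft $18750; aggravated assault $141000; felony vandalism $17000; felony evading $66500.
Stacking rule: highest base plus 40% of each additional charge. Highest is aggravated assault at $141000. Additional: $18750 × 40% = $7500; $17000 × 40% = $6800; $66500 × 40% = $26600. Combined base = $141000 + $40900 = $181900.
Net percentage adjustment: −35% +100% −40% = +25%. $181900 × 1.25 = $227375.
$227375 is at or above the $5500 minimum.

$227375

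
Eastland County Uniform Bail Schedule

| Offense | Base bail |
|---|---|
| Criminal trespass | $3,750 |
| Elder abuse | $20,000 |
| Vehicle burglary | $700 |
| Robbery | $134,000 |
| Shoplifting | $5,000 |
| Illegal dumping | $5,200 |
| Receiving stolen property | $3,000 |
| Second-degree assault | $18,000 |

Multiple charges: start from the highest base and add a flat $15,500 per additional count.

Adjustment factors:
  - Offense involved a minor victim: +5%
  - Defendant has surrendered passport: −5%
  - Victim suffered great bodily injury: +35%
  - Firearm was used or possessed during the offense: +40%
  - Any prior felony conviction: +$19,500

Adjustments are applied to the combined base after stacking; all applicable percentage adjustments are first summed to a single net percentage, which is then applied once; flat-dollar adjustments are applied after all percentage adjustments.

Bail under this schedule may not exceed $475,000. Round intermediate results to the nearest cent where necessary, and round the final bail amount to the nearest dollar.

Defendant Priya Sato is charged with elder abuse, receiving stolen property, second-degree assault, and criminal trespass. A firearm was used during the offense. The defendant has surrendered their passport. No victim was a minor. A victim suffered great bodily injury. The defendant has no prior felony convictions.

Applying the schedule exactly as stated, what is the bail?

$113,050

Base amounts from the schedule: elder abuse $20,000; receiving stolen property $3,000; second-degree assault $18,000; criminal trespass $3,750.
Stacking rule: highest base plus $15,500 per additional charge. Highest is elder abuse at $20,000; 3 additional charges → +$46,500. Combined base = $66,500.
Net percentage adjustment: −5% +35% +40% = +70%. $66,500 × 1.7 = $113,050.
$113,050 is within the $475,000 maximum.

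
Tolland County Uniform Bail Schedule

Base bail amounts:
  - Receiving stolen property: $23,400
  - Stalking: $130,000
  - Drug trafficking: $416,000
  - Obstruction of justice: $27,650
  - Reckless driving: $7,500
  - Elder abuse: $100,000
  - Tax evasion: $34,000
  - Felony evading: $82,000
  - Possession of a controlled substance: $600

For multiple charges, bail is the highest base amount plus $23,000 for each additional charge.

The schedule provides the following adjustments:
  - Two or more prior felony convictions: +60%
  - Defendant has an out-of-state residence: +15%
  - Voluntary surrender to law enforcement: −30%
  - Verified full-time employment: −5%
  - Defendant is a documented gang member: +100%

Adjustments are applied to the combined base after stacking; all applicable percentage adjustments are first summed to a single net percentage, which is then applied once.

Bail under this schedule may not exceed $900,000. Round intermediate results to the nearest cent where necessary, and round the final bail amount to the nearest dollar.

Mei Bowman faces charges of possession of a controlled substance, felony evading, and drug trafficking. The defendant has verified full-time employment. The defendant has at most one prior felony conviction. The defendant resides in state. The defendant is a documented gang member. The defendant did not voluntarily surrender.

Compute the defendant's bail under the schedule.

$900,000

Base amounts from the schedule: possession of a controlled substance $600; felony evading $82,000; drug trafficking $416,000.
Stacking rule: highest base plus $23,000 per additional charge. Highest is drug trafficking at $416,000; 2 additional charges → +$46,000. Combined base = $462,000.
Net percentage adjustment: −5% +100% = +95%. $462,000 × 1.95 = $900,900.
Result $900,900 exceeds the maximum of $900,000; bail is capped at $900,000.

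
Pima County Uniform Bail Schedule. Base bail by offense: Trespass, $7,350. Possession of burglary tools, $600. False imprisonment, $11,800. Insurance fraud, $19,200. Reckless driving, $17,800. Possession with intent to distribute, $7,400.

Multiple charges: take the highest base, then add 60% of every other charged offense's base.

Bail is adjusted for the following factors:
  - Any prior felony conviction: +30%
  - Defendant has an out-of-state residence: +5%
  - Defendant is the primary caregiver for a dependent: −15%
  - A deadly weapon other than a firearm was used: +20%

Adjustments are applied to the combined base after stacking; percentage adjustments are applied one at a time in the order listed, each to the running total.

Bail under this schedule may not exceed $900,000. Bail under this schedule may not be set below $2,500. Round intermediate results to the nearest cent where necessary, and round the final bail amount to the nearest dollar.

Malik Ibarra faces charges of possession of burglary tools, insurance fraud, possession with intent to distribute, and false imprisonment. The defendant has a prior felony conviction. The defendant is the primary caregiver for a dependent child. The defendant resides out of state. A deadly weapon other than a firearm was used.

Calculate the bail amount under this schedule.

$43,273

Base amounts from the schedule: possession of burglary tools $600; insurance fraud $19,200; possession with intent to distribute $7,400; false imprisonment $11,800.
Stacking rule: highest base plus 60% of each additional charge. Highest is insurance fraud at $19,200. Additional: $600 × 60% = $360; $7,400 × 60% = $4,440; $11,800 × 60% = $7,080. Combined base = $19,200 + $11,880 = $31,080.
Any prior felony conviction (+30%): $31,080 × 1.3 = $40,404.
Defendant has an out-of-state residence (+5%): $40,404 × 1.05 = $42,424.20.
Defendant is the primary caregiver for a dependent (−15%): $42,424.20 × 0.85 = $36,060.57.
A deadly weapon other than a firearm was used (+20%): $36,060.57 × 1.2 = $43,272.68.
$43,272.68 is within the $900,000 maximum.
$43,272.68 is at or above the $2,500 minimum.
Rounded to the nearest dollar: $43,273.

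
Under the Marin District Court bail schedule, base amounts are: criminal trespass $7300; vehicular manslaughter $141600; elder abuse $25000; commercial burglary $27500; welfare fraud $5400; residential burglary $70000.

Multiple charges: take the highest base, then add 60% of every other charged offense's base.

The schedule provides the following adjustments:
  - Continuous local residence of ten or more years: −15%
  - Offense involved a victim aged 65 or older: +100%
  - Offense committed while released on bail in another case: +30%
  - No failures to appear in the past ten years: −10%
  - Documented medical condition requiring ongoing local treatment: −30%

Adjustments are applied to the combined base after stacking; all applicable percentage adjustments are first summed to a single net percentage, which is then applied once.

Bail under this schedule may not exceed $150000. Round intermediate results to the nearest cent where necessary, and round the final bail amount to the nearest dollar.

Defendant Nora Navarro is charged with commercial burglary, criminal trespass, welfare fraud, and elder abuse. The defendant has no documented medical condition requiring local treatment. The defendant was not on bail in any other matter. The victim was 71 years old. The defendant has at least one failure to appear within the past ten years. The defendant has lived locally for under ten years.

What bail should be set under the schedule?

$100240

Base amounts from the schedule: commercial burglary $27500; criminal trespass $7300; welfare fraud $5400; elder abuse $25000.
Stacking rule: highest base plus 60% of each additional charge. Highest is commercial burglary at $27500. Additional: $7300 × 60% = $4380; $5400 × 60% = $3240; $25000 × 60% = $15000. Combined base = $27500 + $22620 = $50120.
Offense involved a victim aged 65 or older (+100%): $50120 × 2 = $100240.
$100240 is within the $150000 maximum.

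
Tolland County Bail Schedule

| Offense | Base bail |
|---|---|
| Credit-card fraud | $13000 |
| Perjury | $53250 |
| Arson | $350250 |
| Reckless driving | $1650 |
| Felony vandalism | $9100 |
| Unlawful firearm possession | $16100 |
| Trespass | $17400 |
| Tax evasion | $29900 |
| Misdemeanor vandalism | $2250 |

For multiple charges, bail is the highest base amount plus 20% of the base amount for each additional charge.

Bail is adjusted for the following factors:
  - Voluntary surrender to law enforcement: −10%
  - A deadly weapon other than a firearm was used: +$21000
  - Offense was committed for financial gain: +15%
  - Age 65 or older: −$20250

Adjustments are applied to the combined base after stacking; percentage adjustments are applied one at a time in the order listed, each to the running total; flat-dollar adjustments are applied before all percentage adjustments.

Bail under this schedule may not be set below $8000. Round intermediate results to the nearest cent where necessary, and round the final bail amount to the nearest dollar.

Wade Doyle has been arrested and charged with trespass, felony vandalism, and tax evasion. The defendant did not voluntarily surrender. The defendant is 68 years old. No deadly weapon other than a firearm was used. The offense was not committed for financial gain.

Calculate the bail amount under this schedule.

$14950

Base amounts from the schedule: trespass $17400; felony vandalism $9100; tax evasion $29900.
Stacking rule: highest base plus 20% of each additional charge. Highest is tax evasion at $29900. Additional: $17400 × 20% = $3480; $9100 × 20% = $1820. Combined base = $29900 + $5300 = $35200.
Age 65 or older (−$20250 flat): $35200 − $20250 = $14950.
$14950 is at or above the $8000 minimum.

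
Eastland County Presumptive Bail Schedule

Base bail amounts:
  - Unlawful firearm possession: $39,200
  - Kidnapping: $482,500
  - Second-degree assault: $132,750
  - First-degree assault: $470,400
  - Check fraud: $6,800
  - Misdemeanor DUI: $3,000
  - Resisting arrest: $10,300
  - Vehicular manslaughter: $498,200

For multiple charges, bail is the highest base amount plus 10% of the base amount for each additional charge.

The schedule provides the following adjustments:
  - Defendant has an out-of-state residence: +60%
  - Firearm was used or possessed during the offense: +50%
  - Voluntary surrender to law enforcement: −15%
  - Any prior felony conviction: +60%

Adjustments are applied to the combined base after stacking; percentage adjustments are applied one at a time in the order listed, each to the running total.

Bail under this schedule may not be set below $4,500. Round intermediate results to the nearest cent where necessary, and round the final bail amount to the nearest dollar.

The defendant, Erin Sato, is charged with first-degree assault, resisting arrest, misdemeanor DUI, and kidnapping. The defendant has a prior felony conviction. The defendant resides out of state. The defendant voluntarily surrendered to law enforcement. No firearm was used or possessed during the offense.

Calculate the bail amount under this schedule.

$1,155,173

Base amounts from the schedule: first-degree assault $470,400; resisting arrest $10,300; misdemeanor DUI $3,000; kidnapping $482,500.
Stacking rule: highest base plus 10% of each additional charge. Highest is kidnapping at $482,500. Additional: $470,400 × 10% = $47,040; $10,300 × 10% = $1,030; $3,000 × 10% = $300. Combined base = $482,500 + $48,370 = $530,870.
Defendant has an out-of-state residence (+60%): $530,870 × 1.6 = $849,392.
Voluntary surrender to law enforcement (−15%): $849,392 × 0.85 = $721,983.20.
Any prior felony conviction (+60%): $721,983.20 × 1.6 = $1,155,173.12.
$1,155,173.12 is at or above the $4,500 minimum.
Rounded to the nearest dollar: $1,155,173.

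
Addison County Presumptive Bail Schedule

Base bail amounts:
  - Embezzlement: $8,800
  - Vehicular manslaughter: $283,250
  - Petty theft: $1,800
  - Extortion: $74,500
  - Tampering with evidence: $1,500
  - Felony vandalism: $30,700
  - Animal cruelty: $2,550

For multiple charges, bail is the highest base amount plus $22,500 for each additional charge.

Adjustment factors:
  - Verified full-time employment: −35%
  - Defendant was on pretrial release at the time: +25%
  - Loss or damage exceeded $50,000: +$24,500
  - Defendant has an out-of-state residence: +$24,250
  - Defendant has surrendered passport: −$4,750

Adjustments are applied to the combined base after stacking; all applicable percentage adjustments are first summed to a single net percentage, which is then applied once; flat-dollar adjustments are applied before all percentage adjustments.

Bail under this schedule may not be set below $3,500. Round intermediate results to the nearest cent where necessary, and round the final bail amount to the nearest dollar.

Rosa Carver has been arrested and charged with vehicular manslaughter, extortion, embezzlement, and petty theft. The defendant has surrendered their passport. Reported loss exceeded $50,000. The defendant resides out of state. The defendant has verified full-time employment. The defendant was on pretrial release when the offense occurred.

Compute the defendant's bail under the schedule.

Base amounts from the schedule: vehicular manslaughter $283,250; extortion $74,500; embezzlement $8,800; petty theft $1,800.
Stacking rule: highest base plus $22,500 per additional charge. Highest is vehicular manslaughter at $283,250; 3 additional charges → +$67,500. Combined base = $350,750.
Loss or damage exceeded $50,000 (+$24,500 flat): $350,750 + $24,500 = $375,250.
Defendant has an out-of-state residence (+$24,250 flat): $375,250 + $24,250 = $399,500.
Defendant has surrendered passport (−$4,750 flat): $399,500 − $4,750 = $394,750.
Net percentage adjustment: −35% +25% = −10%. $394,750 × 0.9 = $355,275.
$355,275 is at or above the $3,500 minimum.

$355,275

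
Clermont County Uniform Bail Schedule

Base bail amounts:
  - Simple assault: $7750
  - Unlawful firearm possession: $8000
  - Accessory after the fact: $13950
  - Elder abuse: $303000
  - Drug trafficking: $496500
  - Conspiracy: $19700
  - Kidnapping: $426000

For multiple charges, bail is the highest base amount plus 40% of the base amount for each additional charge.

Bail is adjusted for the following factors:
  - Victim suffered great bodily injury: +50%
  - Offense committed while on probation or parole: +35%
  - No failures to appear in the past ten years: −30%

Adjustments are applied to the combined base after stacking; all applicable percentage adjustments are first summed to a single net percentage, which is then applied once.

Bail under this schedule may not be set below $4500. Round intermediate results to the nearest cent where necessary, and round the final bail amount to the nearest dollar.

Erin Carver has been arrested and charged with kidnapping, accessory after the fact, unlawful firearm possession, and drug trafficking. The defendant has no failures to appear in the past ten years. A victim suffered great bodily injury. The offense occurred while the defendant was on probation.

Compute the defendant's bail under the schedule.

$1047304

Base amounts from the schedule: kidnapping $426000; accessory after the fact $13950; unlawful firearm possession $8000; drug trafficking $496500.
Stacking rule: highest base plus 40% of each additional charge. Highest is drug trafficking at $496500. Additional: $426000 × 40% = $170400; $13950 × 40% = $5580; $8000 × 40% = $3200. Combined base = $496500 + $179180 = $675680.
Net percentage adjustment: +50% +35% −30% = +55%. $675680 × 1.55 = $1047304.
$1047304 is at or above the $4500 minimum.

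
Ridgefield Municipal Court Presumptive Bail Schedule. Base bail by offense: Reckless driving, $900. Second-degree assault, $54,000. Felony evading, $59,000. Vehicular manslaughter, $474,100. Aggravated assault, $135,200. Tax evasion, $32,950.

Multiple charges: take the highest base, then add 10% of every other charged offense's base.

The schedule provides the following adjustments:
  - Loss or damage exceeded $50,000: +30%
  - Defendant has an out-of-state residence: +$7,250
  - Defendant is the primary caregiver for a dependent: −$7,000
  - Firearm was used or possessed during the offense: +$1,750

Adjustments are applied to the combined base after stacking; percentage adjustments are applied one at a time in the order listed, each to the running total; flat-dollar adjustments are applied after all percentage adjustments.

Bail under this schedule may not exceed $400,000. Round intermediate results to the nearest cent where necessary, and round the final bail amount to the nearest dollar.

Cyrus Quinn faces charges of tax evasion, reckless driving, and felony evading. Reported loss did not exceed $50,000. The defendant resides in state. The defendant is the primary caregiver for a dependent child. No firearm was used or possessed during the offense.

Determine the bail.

Base amounts from the schedule: tax evasion $32,950; reckless driving $900; felony evading $59,000.
Stacking rule: highest base plus 10% of each additional charge. Highest is felony evading at $59,000. Additional: $32,950 × 10% = $3,295; $900 × 10% = $90. Combined base = $59,000 + $3,385 = $62,385.
Defendant is the primary caregiver for a dependent (−$7,000 flat): $62,385 − $7,000 = $55,385.
$55,385 is within the $400,000 maximum.

$55,385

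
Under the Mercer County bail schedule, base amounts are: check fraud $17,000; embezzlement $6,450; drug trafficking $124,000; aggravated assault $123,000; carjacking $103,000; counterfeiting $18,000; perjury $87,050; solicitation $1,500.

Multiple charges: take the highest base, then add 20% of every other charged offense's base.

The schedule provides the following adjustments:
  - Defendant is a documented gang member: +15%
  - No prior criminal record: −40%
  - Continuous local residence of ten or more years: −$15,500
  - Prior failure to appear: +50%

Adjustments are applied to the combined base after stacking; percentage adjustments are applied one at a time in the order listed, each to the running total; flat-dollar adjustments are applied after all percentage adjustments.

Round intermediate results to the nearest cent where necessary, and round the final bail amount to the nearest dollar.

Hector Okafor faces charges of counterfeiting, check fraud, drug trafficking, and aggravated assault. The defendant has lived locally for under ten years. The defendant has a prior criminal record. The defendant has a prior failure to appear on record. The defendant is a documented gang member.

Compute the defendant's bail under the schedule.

Base amounts from the schedule: counterfeiting $18,000; check fraud $17,000; drug trafficking $124,000; aggravated assault $123,000.
Stacking rule: highest base plus 20% of each additional charge. Highest is drug trafficking at $124,000. Additional: $18,000 × 20% = $3,600; $17,000 × 20% = $3,400; $123,000 × 20% = $24,600. Combined base = $124,000 + $31,600 = $155,600.
Defendant is a documented gang member (+15%): $155,600 × 1.15 = $178,940.
Prior failure to appear (+50%): $178,940 × 1.5 = $268,410.

$268,410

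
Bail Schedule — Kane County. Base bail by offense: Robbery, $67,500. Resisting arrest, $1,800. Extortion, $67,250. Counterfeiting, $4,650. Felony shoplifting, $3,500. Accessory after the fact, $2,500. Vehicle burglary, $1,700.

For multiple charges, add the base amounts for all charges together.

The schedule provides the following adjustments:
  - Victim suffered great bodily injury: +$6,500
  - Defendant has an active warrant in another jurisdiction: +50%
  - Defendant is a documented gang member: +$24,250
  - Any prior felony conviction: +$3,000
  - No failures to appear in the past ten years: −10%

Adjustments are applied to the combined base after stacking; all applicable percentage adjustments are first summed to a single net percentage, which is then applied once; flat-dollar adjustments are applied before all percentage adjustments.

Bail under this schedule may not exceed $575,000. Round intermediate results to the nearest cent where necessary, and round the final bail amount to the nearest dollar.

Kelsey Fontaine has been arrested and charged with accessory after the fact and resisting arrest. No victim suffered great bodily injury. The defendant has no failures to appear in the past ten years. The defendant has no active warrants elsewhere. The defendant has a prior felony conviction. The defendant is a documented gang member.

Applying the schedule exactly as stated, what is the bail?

$28,395

Base amounts from the schedule: accessory after the fact $2,500; resisting arrest $1,800.
Stacking rule: sum of all bases. $2,500 + $1,800 = $4,300.
Defendant is a documented gang member (+$24,250 flat): $4,300 + $24,250 = $28,550.
Any prior felony conviction (+$3,000 flat): $28,550 + $3,000 = $31,550.
No failures to appear in the past ten years (−10%): $31,550 × 0.9 = $28,395.
$28,395 is within the $575,000 maximum.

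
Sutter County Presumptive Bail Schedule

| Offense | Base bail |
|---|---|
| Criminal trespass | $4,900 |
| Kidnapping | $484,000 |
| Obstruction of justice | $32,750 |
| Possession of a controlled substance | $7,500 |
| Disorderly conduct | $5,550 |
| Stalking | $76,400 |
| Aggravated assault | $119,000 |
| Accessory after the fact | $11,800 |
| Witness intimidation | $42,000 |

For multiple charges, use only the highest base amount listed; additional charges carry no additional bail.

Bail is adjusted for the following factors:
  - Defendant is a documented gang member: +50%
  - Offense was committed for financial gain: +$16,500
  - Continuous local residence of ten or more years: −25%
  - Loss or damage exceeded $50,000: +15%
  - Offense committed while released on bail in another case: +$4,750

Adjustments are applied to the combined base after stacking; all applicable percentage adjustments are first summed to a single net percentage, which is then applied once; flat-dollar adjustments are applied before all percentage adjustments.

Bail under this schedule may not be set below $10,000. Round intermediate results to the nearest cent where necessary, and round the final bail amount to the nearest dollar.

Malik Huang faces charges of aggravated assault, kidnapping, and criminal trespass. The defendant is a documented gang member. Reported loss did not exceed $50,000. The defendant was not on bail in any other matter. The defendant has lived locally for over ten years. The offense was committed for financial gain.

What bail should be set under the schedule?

Base amounts from the schedule: aggravated assault $119,000; kidnapping $484,000; criminal trespass $4,900.
Stacking rule: use the highest base only. Highest is kidnapping at $484,000. Combined base = $484,000.
Offense was committed for financial gain (+$16,500 flat): $484,000 + $16,500 = $500,500.
Net percentage adjustment: +50% −25% = +25%. $500,500 × 1.25 = $625,625.
$625,625 is at or above the $10,000 minimum.

$625,625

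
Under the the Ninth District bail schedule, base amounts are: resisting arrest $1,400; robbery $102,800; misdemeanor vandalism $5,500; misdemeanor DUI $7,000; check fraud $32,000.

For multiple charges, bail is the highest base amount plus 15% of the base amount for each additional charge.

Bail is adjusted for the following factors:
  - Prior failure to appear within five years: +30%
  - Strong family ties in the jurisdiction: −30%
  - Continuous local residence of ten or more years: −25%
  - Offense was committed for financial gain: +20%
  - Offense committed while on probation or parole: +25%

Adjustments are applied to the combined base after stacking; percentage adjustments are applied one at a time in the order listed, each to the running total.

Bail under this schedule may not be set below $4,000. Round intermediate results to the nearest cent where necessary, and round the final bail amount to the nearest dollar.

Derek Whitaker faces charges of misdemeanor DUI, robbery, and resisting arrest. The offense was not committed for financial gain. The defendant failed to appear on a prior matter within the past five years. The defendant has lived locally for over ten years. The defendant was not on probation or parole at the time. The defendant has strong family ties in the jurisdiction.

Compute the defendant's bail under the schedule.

Base amounts from the schedule: misdemeanor DUI $7,000; robbery $102,800; resisting arrest $1,400.
Stacking rule: highest base plus 15% of each additional charge. Highest is robbery at $102,800. Additional: $7,000 × 15% = $1,050; $1,400 × 15% = $210. Combined base = $102,800 + $1,260 = $104,060.
Prior failure to appear within five years (+30%): $104,060 × 1.3 = $135,278.
Strong family ties in the jurisdiction (−30%): $135,278 × 0.7 = $94,694.60.
Continuous local residence of ten or more years (−25%): $94,694.60 × 0.75 = $71,020.95.
$71,020.95 is at or above the $4,000 minimum.
Rounded to the nearest dollar: $71,021.

$71,021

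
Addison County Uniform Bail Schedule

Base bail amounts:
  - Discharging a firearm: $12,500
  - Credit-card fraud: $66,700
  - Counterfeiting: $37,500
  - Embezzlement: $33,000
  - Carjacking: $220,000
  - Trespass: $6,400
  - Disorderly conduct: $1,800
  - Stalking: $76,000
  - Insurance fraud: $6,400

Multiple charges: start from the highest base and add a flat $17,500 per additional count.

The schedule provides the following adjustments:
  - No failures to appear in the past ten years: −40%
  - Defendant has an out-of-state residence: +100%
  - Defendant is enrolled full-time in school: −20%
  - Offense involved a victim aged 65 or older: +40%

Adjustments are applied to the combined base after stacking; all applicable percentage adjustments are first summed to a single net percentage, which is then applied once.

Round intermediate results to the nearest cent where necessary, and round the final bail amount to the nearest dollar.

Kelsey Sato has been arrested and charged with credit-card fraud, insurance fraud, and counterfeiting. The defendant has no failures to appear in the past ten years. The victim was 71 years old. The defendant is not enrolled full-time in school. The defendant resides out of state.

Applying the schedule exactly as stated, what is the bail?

$203,400

Base amounts from the schedule: credit-card fraud $66,700; insurance fraud $6,400; counterfeiting $37,500.
Stacking rule: highest base plus $17,500 per additional charge. Highest is credit-card fraud at $66,700; 2 additional charges → +$35,000. Combined base = $101,700.
Net percentage adjustment: −40% +100% +40% = +100%. $101,700 × 2 = $203,400.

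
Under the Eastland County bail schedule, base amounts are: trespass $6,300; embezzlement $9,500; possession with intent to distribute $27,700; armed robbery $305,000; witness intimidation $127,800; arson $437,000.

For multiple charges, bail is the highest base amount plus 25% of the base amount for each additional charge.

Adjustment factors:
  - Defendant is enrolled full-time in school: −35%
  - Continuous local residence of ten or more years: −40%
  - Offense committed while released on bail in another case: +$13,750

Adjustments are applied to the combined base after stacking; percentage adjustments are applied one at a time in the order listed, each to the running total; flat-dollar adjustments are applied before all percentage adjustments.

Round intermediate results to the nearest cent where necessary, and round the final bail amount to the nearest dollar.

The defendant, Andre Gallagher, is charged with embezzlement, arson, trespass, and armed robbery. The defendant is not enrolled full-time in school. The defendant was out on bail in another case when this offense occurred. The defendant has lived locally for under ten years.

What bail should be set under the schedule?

Base amounts from the schedule: embezzlement $9,500; arson $437,000; trespass $6,300; armed robbery $305,000.
Stacking rule: highest base plus 25% of each additional charge. Highest is arson at $437,000. Additional: $9,500 × 25% = $2,375; $6,300 × 25% = $1,575; $305,000 × 25% = $76,250. Combined base = $437,000 + $80,200 = $517,200.
Offense committed while released on bail in another case (+$13,750 flat): $517,200 + $13,750 = $530,950.

$530,950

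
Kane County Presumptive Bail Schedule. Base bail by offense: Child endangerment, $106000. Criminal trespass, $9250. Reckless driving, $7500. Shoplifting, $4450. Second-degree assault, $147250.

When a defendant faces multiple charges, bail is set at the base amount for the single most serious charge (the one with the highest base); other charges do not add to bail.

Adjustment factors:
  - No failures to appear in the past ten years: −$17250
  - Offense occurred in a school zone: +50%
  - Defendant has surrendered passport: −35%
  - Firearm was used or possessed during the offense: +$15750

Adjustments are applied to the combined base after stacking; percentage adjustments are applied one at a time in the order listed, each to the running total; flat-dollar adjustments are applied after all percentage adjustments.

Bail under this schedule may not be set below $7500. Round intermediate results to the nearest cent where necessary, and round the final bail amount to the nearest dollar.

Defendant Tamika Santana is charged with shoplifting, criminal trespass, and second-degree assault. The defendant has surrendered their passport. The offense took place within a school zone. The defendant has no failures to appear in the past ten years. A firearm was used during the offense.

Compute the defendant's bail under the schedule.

$142069

Base amounts from the schedule: shoplifting $4450; criminal trespass $9250; second-degree assault $147250.
Stacking rule: use the highest base only. Highest is second-degree assault at $147250. Combined base = $147250.
Offense occurred in a school zone (+50%): $147250 × 1.5 = $220875.
Defendant has surrendered passport (−35%): $220875 × 0.65 = $143568.75.
No failures to appear in the past ten years (−$17250 flat): $143568.75 − $17250 = $126318.75.
Firearm was used or possessed during the offense (+$15750 flat): $126318.75 + $15750 = $142068.75.
$142068.75 is at or above the $7500 minimum.
Rounded to the nearest dollar: $142069.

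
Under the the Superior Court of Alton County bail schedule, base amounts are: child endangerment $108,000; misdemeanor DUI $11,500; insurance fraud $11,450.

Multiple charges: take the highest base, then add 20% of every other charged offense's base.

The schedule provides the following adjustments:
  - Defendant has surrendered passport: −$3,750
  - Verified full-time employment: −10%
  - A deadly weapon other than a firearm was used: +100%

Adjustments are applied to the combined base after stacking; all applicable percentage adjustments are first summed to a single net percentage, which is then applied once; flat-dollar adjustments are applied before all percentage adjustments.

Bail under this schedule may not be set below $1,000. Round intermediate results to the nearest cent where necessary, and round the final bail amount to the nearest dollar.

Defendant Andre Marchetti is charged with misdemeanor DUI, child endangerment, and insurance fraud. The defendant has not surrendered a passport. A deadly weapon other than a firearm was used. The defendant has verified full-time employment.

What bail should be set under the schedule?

Base amounts from the schedule: misdemeanor DUI $11,500; child endangerment $108,000; insurance fraud $11,450.
Stacking rule: highest base plus 20% of each additional charge. Highest is child endangerment at $108,000. Additional: $11,500 × 20% = $2,300; $11,450 × 20% = $2,290. Combined base = $108,000 + $4,590 = $112,590.
Net percentage adjustment: −10% +100% = +90%. $112,590 × 1.9 = $213,921.
$213,921 is at or above the $1,000 minimum.

$213,921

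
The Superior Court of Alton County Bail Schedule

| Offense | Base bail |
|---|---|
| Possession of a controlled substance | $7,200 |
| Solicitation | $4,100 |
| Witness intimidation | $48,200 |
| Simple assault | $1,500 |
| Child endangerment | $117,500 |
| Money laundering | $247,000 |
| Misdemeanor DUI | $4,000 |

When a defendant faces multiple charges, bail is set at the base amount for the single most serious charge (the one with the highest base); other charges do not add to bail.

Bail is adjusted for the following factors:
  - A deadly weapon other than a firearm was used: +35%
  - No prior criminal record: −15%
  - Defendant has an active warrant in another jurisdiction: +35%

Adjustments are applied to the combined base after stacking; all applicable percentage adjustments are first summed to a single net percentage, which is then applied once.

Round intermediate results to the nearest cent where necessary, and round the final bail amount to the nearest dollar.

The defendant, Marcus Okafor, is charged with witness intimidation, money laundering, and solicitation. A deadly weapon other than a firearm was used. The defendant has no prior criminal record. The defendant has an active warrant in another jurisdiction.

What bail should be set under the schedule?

Base amounts from the schedule: witness intimidation $48,200; money laundering $247,000; solicitation $4,100.
Stacking rule: use the highest base only. Highest is money laundering at $247,000. Combined base = $247,000.
Net percentage adjustment: +35% −15% +35% = +55%. $247,000 × 1.55 = $382,850.

$382,850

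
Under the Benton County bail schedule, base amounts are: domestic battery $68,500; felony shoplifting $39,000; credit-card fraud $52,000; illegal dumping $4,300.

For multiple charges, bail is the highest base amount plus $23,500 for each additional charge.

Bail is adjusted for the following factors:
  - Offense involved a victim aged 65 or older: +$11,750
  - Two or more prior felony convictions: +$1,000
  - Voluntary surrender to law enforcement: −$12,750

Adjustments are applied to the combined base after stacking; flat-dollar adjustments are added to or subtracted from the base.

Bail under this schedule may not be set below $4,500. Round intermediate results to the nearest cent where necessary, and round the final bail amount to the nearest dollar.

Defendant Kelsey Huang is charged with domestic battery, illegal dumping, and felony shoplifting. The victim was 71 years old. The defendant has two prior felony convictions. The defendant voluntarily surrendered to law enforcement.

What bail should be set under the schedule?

Base amounts from the schedule: domestic battery $68,500; illegal dumping $4,300; felony shoplifting $39,000.
Stacking rule: highest base plus $23,500 per additional charge. Highest is domestic battery at $68,500; 2 additional charges → +$47,000. Combined base = $115,500.
Offense involved a victim aged 65 or older (+$11,750 flat): $115,500 + $11,750 = $127,250.
Two or more prior felony convictions (+$1,000 flat): $127,250 + $1,000 = $128,250.
Voluntary surrender to law enforcement (−$12,750 flat): $128,250 − $12,750 = $115,500.
$115,500 is at or above the $4,500 minimum.

$115,500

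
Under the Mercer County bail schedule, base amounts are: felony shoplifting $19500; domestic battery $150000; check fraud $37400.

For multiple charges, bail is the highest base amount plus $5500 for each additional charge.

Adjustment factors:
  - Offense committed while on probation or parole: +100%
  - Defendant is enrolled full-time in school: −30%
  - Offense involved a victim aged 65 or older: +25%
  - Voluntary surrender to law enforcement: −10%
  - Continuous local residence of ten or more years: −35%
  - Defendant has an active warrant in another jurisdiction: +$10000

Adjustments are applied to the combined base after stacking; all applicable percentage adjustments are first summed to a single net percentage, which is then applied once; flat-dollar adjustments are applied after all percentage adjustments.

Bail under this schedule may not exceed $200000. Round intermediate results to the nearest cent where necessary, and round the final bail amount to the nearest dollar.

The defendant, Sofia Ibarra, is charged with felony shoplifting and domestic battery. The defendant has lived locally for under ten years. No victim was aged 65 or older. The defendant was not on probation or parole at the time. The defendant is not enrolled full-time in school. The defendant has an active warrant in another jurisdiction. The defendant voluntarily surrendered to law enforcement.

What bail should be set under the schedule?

Base amounts from the schedule: felony shoplifting $19500; domestic battery $150000.
Stacking rule: highest base plus $5500 per additional charge. Highest is domestic battery at $150000; 1 additional charge → +$5500. Combined base = $155500.
Voluntary surrender to law enforcement (−10%): $155500 × 0.9 = $139950.
Defendant has an active warrant in another jurisdiction (+$10000 flat): $139950 + $10000 = $149950.
$149950 is within the $200000 maximum.

$149950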